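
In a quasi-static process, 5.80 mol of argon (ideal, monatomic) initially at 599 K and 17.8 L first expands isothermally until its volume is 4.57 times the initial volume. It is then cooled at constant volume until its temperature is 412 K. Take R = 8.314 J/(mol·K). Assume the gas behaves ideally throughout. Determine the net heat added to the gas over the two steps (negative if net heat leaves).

P₁ = nRT₁/V₁ = 5.80×8.314×599/17.8 = 1620 kPa.
Step 1 — Isothermal: T stays 599 K; PV = const ⇒ V₂ = 81.3 L, P₂ = 355 kPa.
ΔU = 0 (ideal gas, T constant).
W = nRT ln(V₂/V₁) = 5.80×8.314×599×ln(4.57) = 43900 J.
Q = ΔU + W = 43900 J.
State after step 1: P = 355 kPa, V = 81.3 L, T = 599 K.
Step 2 — Isochoric: V stays 81.3 L; P/T = const ⇒ T₂ = 412 K, P₂ = 244 kPa.
W = 0 (no volume change).
ΔU = nCvΔT = 5.80×12.5×(412−599) = -13500 J.
Q = ΔU = -13500 J.
Net over both steps: W = 43900 J, Q = 30400 J, ΔU = -13500 J.

30400 J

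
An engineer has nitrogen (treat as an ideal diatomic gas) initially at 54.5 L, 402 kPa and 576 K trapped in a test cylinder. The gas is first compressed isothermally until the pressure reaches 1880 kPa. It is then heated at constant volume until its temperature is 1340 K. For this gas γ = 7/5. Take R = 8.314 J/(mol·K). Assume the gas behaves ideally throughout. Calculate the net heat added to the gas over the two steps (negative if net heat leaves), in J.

38900 J

n = P₁V₁/(RT₁) = 402×54.5/(8.314×576) = 4.57 mol.
Step 1 — Isothermal: T stays 576 K; PV = const ⇒ V₂ = 11.7 L, P₂ = 1880 kPa.
ΔU = 0 (ideal gas, T constant).
W = nRT ln(V₂/V₁) = 4.57×8.314×576×ln(0.214) = -33800 J.
Q = ΔU + W = -33800 J.
State after step 1: P = 1880 kPa, V = 11.7 L, T = 576 K.
Step 2 — Isochoric: V stays 11.7 L; P/T = const ⇒ T₂ = 1340 K, P₂ = 4370 kPa.
W = 0 (no volume change).
ΔU = nCvΔT = 4.57×20.8×(1340−576) = 72600 J.
Q = ΔU = 72600 J.
Net over both steps: W = -33800 J, Q = 38900 J, ΔU = 72600 J.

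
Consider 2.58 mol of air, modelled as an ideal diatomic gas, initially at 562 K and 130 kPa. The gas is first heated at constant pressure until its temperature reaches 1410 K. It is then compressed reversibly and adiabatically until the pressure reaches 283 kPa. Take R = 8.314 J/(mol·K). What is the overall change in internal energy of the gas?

V₁ = nRT₁/P₁ = 2.58×8.314×562/130 = 92.7 L.
Step 1 — Isobaric: P stays 130 kPa; V/T = const ⇒ T₂ = 1410 K, V₂ = 233 L.
W = PΔV = 130×(233−92.7) kPa·L = 18200 J.
ΔU = nCvΔT = 2.58×20.8×(1410−562) = 45500 J.
Q = ΔU + W = nCpΔT = 63700 J.
State after step 1: P = 130 kPa, V = 233 L, T = 1410 K.
Step 2 — Adiabatic: T₂/T₁ = (P₂/P₁)^((γ−1)/γ) ⇒ T₂ = 1410×(2.18)^0.286 = 1760 K; V₂ = 133 L.
ΔU = nCvΔT = 2.58×20.8×(1760−1410) = 18800 J.
Q = 0 for an adiabatic process, so W = −ΔU = -18800 J.
Net over both steps: W = -630 J, Q = 63700 J, ΔU = 64300 J.

64300 J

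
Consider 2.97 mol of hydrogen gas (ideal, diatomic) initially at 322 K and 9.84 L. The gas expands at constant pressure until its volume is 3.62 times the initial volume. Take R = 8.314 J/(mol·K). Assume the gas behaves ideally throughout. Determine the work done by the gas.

P₁ = nRT₁/V₁ = 2.97×8.314×322/9.84 = 808 kPa.
Isobaric: P stays 808 kPa; V/T = const ⇒ T₂ = 1170 K, V₂ = 35.6 L.
W = PΔV = 808×(35.6−9.84) kPa·L = 20800 J.

20800 J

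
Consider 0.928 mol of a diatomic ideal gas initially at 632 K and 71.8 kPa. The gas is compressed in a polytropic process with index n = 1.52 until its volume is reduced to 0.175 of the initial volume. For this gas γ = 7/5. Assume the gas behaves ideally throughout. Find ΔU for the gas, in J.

18000 J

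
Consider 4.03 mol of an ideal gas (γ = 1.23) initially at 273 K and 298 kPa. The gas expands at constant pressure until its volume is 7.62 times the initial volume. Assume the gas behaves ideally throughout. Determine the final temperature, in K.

V₁ = nRT₁/P₁ = 4.03×8.314×273/298 = 30.7 L.
Isobaric: P stays 298 kPa; V/T = const ⇒ T₂ = 2080 K, V₂ = 234 L.

2080 K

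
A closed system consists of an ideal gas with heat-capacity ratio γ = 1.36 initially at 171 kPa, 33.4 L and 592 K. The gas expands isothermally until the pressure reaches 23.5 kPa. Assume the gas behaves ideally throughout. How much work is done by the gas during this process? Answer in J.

11300 J

n = P₁V₁/(RT₁) = 171×33.4/(8.314×592) = 1.16 mol.
Isothermal: T stays 592 K; PV = const ⇒ V₂ = 243 L, P₂ = 23.5 kPa.
W = nRT ln(V₂/V₁) = 1.16×8.314×592×ln(7.28) = 11300 J.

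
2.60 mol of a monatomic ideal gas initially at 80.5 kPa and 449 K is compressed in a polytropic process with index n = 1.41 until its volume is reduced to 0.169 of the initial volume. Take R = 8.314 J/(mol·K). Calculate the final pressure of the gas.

987 kPa

V₁ = nRT₁/P₁ = 2.60×8.314×449/80.5 = 121 L.
Polytropic n=1.41: T₂ = T₁(V₁/V₂)^(n−1) = 449×(5.92)^0.41 = 931 K; P₂ = P₁(V₁/V₂)^n = 987 kPa.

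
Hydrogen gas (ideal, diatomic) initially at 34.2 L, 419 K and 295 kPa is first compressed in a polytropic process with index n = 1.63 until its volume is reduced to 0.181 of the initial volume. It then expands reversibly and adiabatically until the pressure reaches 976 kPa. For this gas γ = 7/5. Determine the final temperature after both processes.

n = P₁V₁/(RT₁) = 295×34.2/(8.314×419) = 2.90 mol.
Step 1 — Polytropic n=1.63: T₂ = T₁(V₁/V₂)^(n−1) = 419×(5.52)^0.63 = 1230 K; P₂ = P₁(V₁/V₂)^n = 4780 kPa.
W = (P₁V₁−P₂V₂)/(n−1) = (295×34.2−4780×6.19)/0.63 = -31000 J.
ΔU = nCvΔT = 2.90×20.8×(1230−419) = 48800 J.
Q = ΔU + W = 17800 J.
State after step 1: P = 4780 kPa, V = 6.19 L, T = 1230 K.
Step 2 — Adiabatic: T₂/T₁ = (P₂/P₁)^((γ−1)/γ) ⇒ T₂ = 1230×(0.204)^0.286 = 781 K; V₂ = 19.3 L.
ΔU = nCvΔT = 2.90×20.8×(781−1230) = -27000 J.
Q = 0 for an adiabatic process, so W = −ΔU = 27000 J.
Net over both steps: W = -3970 J, Q = 17800 J, ΔU = 21800 J.

781 K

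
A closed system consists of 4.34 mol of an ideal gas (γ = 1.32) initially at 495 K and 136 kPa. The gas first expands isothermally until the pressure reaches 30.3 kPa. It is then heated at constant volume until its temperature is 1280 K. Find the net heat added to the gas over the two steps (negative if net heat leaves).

115000 J

V₁ = nRT₁/P₁ = 4.34×8.314×495/136 = 131 L.
Step 1 — Isothermal: T stays 495 K; PV = const ⇒ V₂ = 589 L, P₂ = 30.3 kPa.
ΔU = 0 (ideal gas, T constant).
W = nRT ln(V₂/V₁) = 4.34×8.314×495×ln(4.49) = 26800 J.
Q = ΔU + W = 26800 J.
State after step 1: P = 30.3 kPa, V = 589 L, T = 495 K.
Step 2 — Isochoric: V stays 589 L; P/T = const ⇒ T₂ = 1280 K, P₂ = 78.4 kPa.
W = 0 (no volume change).
ΔU = nCvΔT = 4.34×26.0×(1280−495) = 88500 J.
Q = ΔU = 88500 J.
Net over both steps: W = 26800 J, Q = 115000 J, ΔU = 88500 J.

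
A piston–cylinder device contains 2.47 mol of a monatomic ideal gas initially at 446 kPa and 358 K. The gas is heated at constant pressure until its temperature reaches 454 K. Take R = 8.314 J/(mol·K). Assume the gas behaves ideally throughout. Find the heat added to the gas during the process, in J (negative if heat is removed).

4930 J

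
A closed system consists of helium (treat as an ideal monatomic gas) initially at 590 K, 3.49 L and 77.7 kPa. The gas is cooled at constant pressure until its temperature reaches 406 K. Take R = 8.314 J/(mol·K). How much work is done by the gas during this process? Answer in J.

n = P₁V₁/(RT₁) = 77.7×3.49/(8.314×590) = 0.0553 mol.
Isobaric: P stays 77.7 kPa; V/T = const ⇒ T₂ = 406 K, V₂ = 2.40 L.
W = PΔV = 77.7×(2.40−3.49) kPa·L = -84.6 J.

-84.6 J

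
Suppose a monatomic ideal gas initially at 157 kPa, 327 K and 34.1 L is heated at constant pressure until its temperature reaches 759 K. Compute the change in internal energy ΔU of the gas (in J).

10600 J

n = P₁V₁/(RT₁) = 157×34.1/(8.314×327) = 1.97 mol.
Isobaric: P stays 157 kPa; V/T = const ⇒ T₂ = 759 K, V₂ = 79.1 L.
For an ideal gas ΔU = nCvΔT with Cv = (3/2)R = 12.5 J/(mol·K).
ΔU = 1.97×12.5×(759−327) = 10600 J.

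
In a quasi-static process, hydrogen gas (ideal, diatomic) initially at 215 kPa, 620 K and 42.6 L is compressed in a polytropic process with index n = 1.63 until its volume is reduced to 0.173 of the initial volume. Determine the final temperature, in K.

Polytropic n=1.63: T₂ = T₁(V₁/V₂)^(n−1) = 620×(5.78)^0.63 = 1870 K; P₂ = P₁(V₁/V₂)^n = 3750 kPa.

1870 K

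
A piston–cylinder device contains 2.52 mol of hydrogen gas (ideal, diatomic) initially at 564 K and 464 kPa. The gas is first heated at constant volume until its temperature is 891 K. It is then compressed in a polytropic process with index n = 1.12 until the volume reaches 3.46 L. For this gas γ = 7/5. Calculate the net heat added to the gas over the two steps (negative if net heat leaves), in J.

-12300 J

V₁ = nRT₁/P₁ = 2.52×8.314×564/464 = 25.5 L.
Step 1 — Isochoric: V stays 25.5 L; P/T = const ⇒ T₂ = 891 K, P₂ = 733 kPa.
W = 0 (no volume change).
ΔU = nCvΔT = 2.52×20.8×(891−564) = 17100 J.
Q = ΔU = 17100 J.
State after step 1: P = 733 kPa, V = 25.5 L, T = 891 K.
Step 2 — Polytropic n=1.12: T₂ = T₁(V₁/V₂)^(n−1) = 891×(7.36)^0.12 = 1130 K; P₂ = P₁(V₁/V₂)^n = 6860 kPa.
W = (P₁V₁−P₂V₂)/(n−1) = (733×25.5−6860×3.46)/0.12 = -42100 J.
ΔU = nCvΔT = 2.52×20.8×(1130−891) = 12600 J.
Q = ΔU + W = -29500 J.
Net over both steps: W = -42100 J, Q = -12300 J, ΔU = 29800 J.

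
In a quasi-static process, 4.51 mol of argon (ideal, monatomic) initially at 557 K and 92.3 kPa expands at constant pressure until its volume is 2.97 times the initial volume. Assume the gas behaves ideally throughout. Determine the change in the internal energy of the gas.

V₁ = nRT₁/P₁ = 4.51×8.314×557/92.3 = 226 L.
Isobaric: P stays 92.3 kPa; V/T = const ⇒ T₂ = 1650 K, V₂ = 672 L.
For an ideal gas ΔU = nCvΔT with Cv = (3/2)R = 12.5 J/(mol·K).
ΔU = 4.51×12.5×(1650−557) = 61700 J.

61700 J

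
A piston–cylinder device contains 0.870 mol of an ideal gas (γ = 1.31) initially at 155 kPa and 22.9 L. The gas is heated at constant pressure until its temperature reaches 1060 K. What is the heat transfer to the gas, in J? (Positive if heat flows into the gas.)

17400 J

T₁ = P₁V₁/(nR) = 155×22.9/(0.870×8.314) = 491 K.
Isobaric: P stays 155 kPa; V/T = const ⇒ T₂ = 1060 K, V₂ = 49.5 L.
W = PΔV = 155×(49.5−22.9) kPa·L = 4120 J.
ΔU = nCvΔT = 0.870×26.8×(1060−491) = 13300 J.
Q = ΔU + W = nCpΔT = 17400 J.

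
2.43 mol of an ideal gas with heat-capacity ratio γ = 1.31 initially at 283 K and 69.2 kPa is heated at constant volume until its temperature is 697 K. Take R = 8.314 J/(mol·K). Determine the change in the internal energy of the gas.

27000 J

V₁ = nRT₁/P₁ = 2.43×8.314×283/69.2 = 82.6 L.
Isochoric: V stays 82.6 L; P/T = const ⇒ T₂ = 697 K, P₂ = 170 kPa.
For an ideal gas ΔU = nCvΔT with Cv = R/(γ−1) = 26.8 J/(mol·K).
ΔU = 2.43×26.8×(697−283) = 27000 J.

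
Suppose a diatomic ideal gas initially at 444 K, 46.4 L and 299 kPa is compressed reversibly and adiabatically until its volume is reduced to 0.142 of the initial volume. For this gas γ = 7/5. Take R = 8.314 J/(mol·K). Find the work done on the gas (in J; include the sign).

n = P₁V₁/(RT₁) = 299×46.4/(8.314×444) = 3.76 mol.
Adiabatic: TV^(γ−1) = const ⇒ T₂ = 444×(7.04)^0.400 = 969 K; PV^γ = const ⇒ P₂ = 4600 kPa.
ΔU = nCvΔT = 3.76×20.8×(969−444) = 41000 J.
Q = 0 for an adiabatic process, so W = −ΔU = -41000 J.
Work done on the gas = −W_by = 41000 J.

41000 J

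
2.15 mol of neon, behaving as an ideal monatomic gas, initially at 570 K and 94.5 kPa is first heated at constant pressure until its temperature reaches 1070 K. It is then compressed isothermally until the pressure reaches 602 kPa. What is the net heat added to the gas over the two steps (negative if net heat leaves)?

-13100 J

V₁ = nRT₁/P₁ = 2.15×8.314×570/94.5 = 108 L.
Step 1 — Isobaric: P stays 94.5 kPa; V/T = const ⇒ T₂ = 1070 K, V₂ = 202 L.
W = PΔV = 94.5×(202−108) kPa·L = 8940 J.
ΔU = nCvΔT = 2.15×12.5×(1070−570) = 13400 J.
Q = ΔU + W = nCpΔT = 22300 J.
State after step 1: P = 94.5 kPa, V = 202 L, T = 1070 K.
Step 2 — Isothermal: T stays 1070 K; PV = const ⇒ V₂ = 31.8 L, P₂ = 602 kPa.
ΔU = 0 (ideal gas, T constant).
W = nRT ln(V₂/V₁) = 2.15×8.314×1070×ln(0.157) = -35400 J.
Q = ΔU + W = -35400 J.
Net over both steps: W = -26500 J, Q = -13100 J, ΔU = 13400 J.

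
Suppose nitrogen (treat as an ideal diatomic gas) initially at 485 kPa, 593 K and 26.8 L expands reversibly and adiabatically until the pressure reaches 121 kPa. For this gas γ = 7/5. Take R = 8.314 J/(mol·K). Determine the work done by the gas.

10600 J

n = P₁V₁/(RT₁) = 485×26.8/(8.314×593) = 2.64 mol.
Adiabatic: T₂/T₁ = (P₂/P₁)^((γ−1)/γ) ⇒ T₂ = 593×(0.249)^0.286 = 399 K; V₂ = 72.2 L.
ΔU = nCvΔT = 2.64×20.8×(399−593) = -10600 J.
Q = 0 for an adiabatic process, so W = −ΔU = 10600 J.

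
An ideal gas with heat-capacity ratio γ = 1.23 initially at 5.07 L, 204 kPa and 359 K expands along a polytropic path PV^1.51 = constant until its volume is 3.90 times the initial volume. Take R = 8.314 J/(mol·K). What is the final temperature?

179 K

Polytropic n=1.51: T₂ = T₁(V₁/V₂)^(n−1) = 359×(0.256)^0.51 = 179 K; P₂ = P₁(V₁/V₂)^n = 26.1 kPa.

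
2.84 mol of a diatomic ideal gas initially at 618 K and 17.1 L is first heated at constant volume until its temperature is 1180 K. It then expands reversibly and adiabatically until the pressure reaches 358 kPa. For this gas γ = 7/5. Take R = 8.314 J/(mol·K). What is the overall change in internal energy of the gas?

P₁ = nRT₁/V₁ = 2.84×8.314×618/17.1 = 853 kPa.
Step 1 — Isochoric: V stays 17.1 L; P/T = const ⇒ T₂ = 1180 K, P₂ = 1630 kPa.
W = 0 (no volume change).
ΔU = nCvΔT = 2.84×20.8×(1180−618) = 33200 J.
Q = ΔU = 33200 J.
State after step 1: P = 1630 kPa, V = 17.1 L, T = 1180 K.
Step 2 — Adiabatic: T₂/T₁ = (P₂/P₁)^((γ−1)/γ) ⇒ T₂ = 1180×(0.220)^0.286 = 765 K; V₂ = 50.5 L.
ΔU = nCvΔT = 2.84×20.8×(765−1180) = -24500 J.
Q = 0 for an adiabatic process, so W = −ΔU = 24500 J.
Net over both steps: W = 24500 J, Q = 33200 J, ΔU = 8700 J.

8700 J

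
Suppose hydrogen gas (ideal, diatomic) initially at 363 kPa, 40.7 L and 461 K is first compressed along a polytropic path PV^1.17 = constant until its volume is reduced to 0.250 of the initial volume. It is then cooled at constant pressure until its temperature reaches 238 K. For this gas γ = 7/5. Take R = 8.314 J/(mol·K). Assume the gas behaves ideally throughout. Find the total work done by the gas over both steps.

-34200 J

n = P₁V₁/(RT₁) = 363×40.7/(8.314×461) = 3.85 mol.
Step 1 — Polytropic n=1.17: T₂ = T₁(V₁/V₂)^(n−1) = 461×(4.00)^0.17 = 584 K; P₂ = P₁(V₁/V₂)^n = 1840 kPa.
W = (P₁V₁−P₂V₂)/(n−1) = (363×40.7−1840×10.2)/0.17 = -23100 J.
ΔU = nCvΔT = 3.85×20.8×(584−461) = 9820 J.
Q = ΔU + W = -13300 J.
State after step 1: P = 1840 kPa, V = 10.2 L, T = 584 K.
Step 2 — Isobaric: P stays 1840 kPa; V/T = const ⇒ T₂ = 238 K, V₂ = 4.15 L.
W = PΔV = 1840×(4.15−10.2) kPa·L = -11100 J.
ΔU = nCvΔT = 3.85×20.8×(238−584) = -27700 J.
Q = ΔU + W = nCpΔT = -38800 J.
Net over both steps: W = -34200 J, Q = -52000 J, ΔU = -17900 J.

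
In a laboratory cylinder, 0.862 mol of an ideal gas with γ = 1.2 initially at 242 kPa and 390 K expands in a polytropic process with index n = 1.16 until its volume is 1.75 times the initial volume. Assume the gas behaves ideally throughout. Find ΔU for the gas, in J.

-1200 J

V₁ = nRT₁/P₁ = 0.862×8.314×390/242 = 11.5 L.
Polytropic n=1.16: T₂ = T₁(V₁/V₂)^(n−1) = 390×(0.571)^0.16 = 357 K; P₂ = P₁(V₁/V₂)^n = 126 kPa.
For an ideal gas ΔU = nCvΔT with Cv = R/(γ−1) = 41.6 J/(mol·K).
ΔU = 0.862×41.6×(357−390) = -1200 J.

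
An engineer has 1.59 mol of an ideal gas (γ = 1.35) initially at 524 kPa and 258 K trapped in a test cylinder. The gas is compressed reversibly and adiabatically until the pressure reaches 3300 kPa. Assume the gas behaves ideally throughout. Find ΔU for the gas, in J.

5960 J

V₁ = nRT₁/P₁ = 1.59×8.314×258/524 = 6.51 L.
Adiabatic: T₂/T₁ = (P₂/P₁)^((γ−1)/γ) ⇒ T₂ = 258×(6.30)^0.259 = 416 K; V₂ = 1.67 L.
For an ideal gas ΔU = nCvΔT with Cv = R/(γ−1) = 23.8 J/(mol·K).
ΔU = 1.59×23.8×(416−258) = 5960 J.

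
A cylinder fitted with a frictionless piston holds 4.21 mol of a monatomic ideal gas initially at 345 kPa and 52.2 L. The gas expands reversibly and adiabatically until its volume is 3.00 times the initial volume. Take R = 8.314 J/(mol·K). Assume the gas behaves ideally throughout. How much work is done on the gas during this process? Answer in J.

-14000 J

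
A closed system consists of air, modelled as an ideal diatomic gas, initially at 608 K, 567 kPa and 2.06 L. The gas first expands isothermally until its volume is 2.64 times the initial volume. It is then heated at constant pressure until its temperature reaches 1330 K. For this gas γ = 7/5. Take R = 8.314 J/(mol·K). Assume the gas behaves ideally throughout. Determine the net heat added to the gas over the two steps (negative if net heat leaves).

5990 J

n = P₁V₁/(RT₁) = 567×2.06/(8.314×608) = 0.231 mol.
Step 1 — Isothermal: T stays 608 K; PV = const ⇒ V₂ = 5.44 L, P₂ = 215 kPa.
ΔU = 0 (ideal gas, T constant).
W = nRT ln(V₂/V₁) = 0.231×8.314×608×ln(2.64) = 1130 J.
Q = ΔU + W = 1130 J.
State after step 1: P = 215 kPa, V = 5.44 L, T = 608 K.
Step 2 — Isobaric: P stays 215 kPa; V/T = const ⇒ T₂ = 1330 K, V₂ = 11.9 L.
W = PΔV = 215×(11.9−5.44) kPa·L = 1390 J.
ΔU = nCvΔT = 0.231×20.8×(1330−608) = 3470 J.
Q = ΔU + W = nCpΔT = 4850 J.
Net over both steps: W = 2520 J, Q = 5990 J, ΔU = 3470 J.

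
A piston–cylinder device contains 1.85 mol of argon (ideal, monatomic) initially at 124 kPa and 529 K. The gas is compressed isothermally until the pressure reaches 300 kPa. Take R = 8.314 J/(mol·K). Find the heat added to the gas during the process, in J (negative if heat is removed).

V₁ = nRT₁/P₁ = 1.85×8.314×529/124 = 65.6 L.
Isothermal: T stays 529 K; PV = const ⇒ V₂ = 27.1 L, P₂ = 300 kPa.
ΔU = 0 (ideal gas, T constant).
W = nRT ln(V₂/V₁) = 1.85×8.314×529×ln(0.413) = -7190 J.
Q = ΔU + W = -7190 J.

-7190 J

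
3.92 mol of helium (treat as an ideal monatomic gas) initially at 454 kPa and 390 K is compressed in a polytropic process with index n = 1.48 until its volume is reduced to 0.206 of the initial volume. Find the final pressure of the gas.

4700 kPa

V₁ = nRT₁/P₁ = 3.92×8.314×390/454 = 28.0 L.
Polytropic n=1.48: T₂ = T₁(V₁/V₂)^(n−1) = 390×(4.85)^0.48 = 833 K; P₂ = P₁(V₁/V₂)^n = 4700 kPa.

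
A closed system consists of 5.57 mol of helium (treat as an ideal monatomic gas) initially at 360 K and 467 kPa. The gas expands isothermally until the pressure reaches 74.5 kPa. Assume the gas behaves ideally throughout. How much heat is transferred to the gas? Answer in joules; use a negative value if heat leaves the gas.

30600 J

V₁ = nRT₁/P₁ = 5.57×8.314×360/467 = 35.7 L.
Isothermal: T stays 360 K; PV = const ⇒ V₂ = 224 L, P₂ = 74.5 kPa.
ΔU = 0 (ideal gas, T constant).
W = nRT ln(V₂/V₁) = 5.57×8.314×360×ln(6.27) = 30600 J.
Q = ΔU + W = 30600 J.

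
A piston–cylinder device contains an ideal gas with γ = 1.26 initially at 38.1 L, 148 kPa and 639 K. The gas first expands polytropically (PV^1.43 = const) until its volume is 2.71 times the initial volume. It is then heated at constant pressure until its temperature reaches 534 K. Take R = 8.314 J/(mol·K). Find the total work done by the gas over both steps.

5610 J

n = P₁V₁/(RT₁) = 148×38.1/(8.314×639) = 1.06 mol.
Step 1 — Polytropic n=1.43: T₂ = T₁(V₁/V₂)^(n−1) = 639×(0.369)^0.43 = 416 K; P₂ = P₁(V₁/V₂)^n = 35.6 kPa.
W = (P₁V₁−P₂V₂)/(n−1) = (148×38.1−35.6×103)/0.43 = 4570 J.
ΔU = nCvΔT = 1.06×32.0×(416−639) = -7560 J.
Q = ΔU + W = -2990 J.
State after step 1: P = 35.6 kPa, V = 103 L, T = 416 K.
Step 2 — Isobaric: P stays 35.6 kPa; V/T = const ⇒ T₂ = 534 K, V₂ = 132 L.
W = PΔV = 35.6×(132−103) kPa·L = 1040 J.
ΔU = nCvΔT = 1.06×32.0×(534−416) = 4000 J.
Q = ΔU + W = nCpΔT = 5040 J.
Net over both steps: W = 5610 J, Q = 2050 J, ΔU = -3560 J.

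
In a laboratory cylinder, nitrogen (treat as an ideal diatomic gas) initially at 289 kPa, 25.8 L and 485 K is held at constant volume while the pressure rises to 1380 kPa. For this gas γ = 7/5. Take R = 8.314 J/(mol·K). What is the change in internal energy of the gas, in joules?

n = P₁V₁/(RT₁) = 289×25.8/(8.314×485) = 1.85 mol.
Isochoric: V stays 25.8 L; P/T = const ⇒ T₂ = 2320 K, P₂ = 1380 kPa.
For an ideal gas ΔU = nCvΔT with Cv = (5/2)R = 20.8 J/(mol·K).
ΔU = 1.85×20.8×(2320−485) = 70400 J.

70400 J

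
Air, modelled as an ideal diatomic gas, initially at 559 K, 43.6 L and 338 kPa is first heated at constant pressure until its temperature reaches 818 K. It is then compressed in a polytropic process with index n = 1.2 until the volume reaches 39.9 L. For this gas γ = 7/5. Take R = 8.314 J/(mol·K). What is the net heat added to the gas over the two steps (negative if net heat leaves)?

n = P₁V₁/(RT₁) = 338×43.6/(8.314×559) = 3.17 mol.
Step 1 — Isobaric: P stays 338 kPa; V/T = const ⇒ T₂ = 818 K, V₂ = 63.8 L.
W = PΔV = 338×(63.8−43.6) kPa·L = 6830 J.
ΔU = nCvΔT = 3.17×20.8×(818−559) = 17100 J.
Q = ΔU + W = nCpΔT = 23900 J.
State after step 1: P = 338 kPa, V = 63.8 L, T = 818 K.
Step 2 — Polytropic n=1.2: T₂ = T₁(V₁/V₂)^(n−1) = 818×(1.60)^0.20 = 899 K; P₂ = P₁(V₁/V₂)^n = 594 kPa.
W = (P₁V₁−P₂V₂)/(n−1) = (338×63.8−594×39.9)/0.20 = -10600 J.
ΔU = nCvΔT = 3.17×20.8×(899−818) = 5310 J.
Q = ΔU + W = -5310 J.
Net over both steps: W = -3780 J, Q = 18600 J, ΔU = 22400 J.

18600 J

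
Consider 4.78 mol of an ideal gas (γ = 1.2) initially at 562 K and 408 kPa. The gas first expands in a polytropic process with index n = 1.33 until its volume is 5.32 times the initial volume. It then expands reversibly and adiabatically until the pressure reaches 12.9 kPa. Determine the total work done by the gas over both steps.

V₁ = nRT₁/P₁ = 4.78×8.314×562/408 = 54.7 L.
Step 1 — Polytropic n=1.33: T₂ = T₁(V₁/V₂)^(n−1) = 562×(0.188)^0.33 = 324 K; P₂ = P₁(V₁/V₂)^n = 44.2 kPa.
W = (P₁V₁−P₂V₂)/(n−1) = (408×54.7−44.2×291)/0.33 = 28700 J.
ΔU = nCvΔT = 4.78×41.6×(324−562) = -47300 J.
Q = ΔU + W = -18700 J.
State after step 1: P = 44.2 kPa, V = 291 L, T = 324 K.
Step 2 — Adiabatic: T₂/T₁ = (P₂/P₁)^((γ−1)/γ) ⇒ T₂ = 324×(0.292)^0.167 = 264 K; V₂ = 812 L.
ΔU = nCvΔT = 4.78×41.6×(264−324) = -11900 J.
Q = 0 for an adiabatic process, so W = −ΔU = 11900 J.
Net over both steps: W = 40600 J, Q = -18700 J, ΔU = -59300 J.

40600 J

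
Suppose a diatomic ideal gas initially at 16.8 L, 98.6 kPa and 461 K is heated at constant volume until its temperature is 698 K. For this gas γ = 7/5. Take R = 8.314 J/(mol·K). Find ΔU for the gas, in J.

2130 J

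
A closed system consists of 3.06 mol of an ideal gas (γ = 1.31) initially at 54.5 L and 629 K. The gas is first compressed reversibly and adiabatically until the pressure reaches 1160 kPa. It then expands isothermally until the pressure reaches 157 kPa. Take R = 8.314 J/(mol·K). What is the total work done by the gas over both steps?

P₁ = nRT₁/V₁ = 3.06×8.314×629/54.5 = 294 kPa.
Step 1 — Adiabatic: T₂/T₁ = (P₂/P₁)^((γ−1)/γ) ⇒ T₂ = 629×(3.95)^0.237 = 871 K; V₂ = 19.1 L.
ΔU = nCvΔT = 3.06×26.8×(871−629) = 19800 J.
Q = 0 for an adiabatic process, so W = −ΔU = -19800 J.
State after step 1: P = 1160 kPa, V = 19.1 L, T = 871 K.
Step 2 — Isothermal: T stays 871 K; PV = const ⇒ V₂ = 141 L, P₂ = 157 kPa.
ΔU = 0 (ideal gas, T constant).
W = nRT ln(V₂/V₁) = 3.06×8.314×871×ln(7.39) = 44300 J.
Q = ΔU + W = 44300 J.
Net over both steps: W = 24500 J, Q = 44300 J, ΔU = 19800 J.

24500 J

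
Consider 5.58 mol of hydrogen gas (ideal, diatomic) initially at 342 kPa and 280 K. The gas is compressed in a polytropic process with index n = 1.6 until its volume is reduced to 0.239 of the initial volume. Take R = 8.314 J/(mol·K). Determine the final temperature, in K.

V₁ = nRT₁/P₁ = 5.58×8.314×280/342 = 38.0 L.
Polytropic n=1.6: T₂ = T₁(V₁/V₂)^(n−1) = 280×(4.18)^0.60 = 661 K; P₂ = P₁(V₁/V₂)^n = 3380 kPa.

661 K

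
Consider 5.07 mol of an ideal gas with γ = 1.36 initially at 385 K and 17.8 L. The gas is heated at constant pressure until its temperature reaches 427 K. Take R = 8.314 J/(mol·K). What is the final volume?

P₁ = nRT₁/V₁ = 5.07×8.314×385/17.8 = 912 kPa.
Isobaric: P stays 912 kPa; V/T = const ⇒ T₂ = 427 K, V₂ = 19.7 L.

19.7 L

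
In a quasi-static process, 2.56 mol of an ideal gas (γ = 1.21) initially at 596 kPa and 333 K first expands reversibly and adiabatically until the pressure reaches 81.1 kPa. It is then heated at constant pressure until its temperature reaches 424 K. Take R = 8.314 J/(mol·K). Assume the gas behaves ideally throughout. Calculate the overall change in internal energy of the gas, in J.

9220 J

V₁ = nRT₁/P₁ = 2.56×8.314×333/596 = 11.9 L.
Step 1 — Adiabatic: T₂/T₁ = (P₂/P₁)^((γ−1)/γ) ⇒ T₂ = 333×(0.136)^0.174 = 236 K; V₂ = 61.8 L.
ΔU = nCvΔT = 2.56×39.6×(236−333) = -9880 J.
Q = 0 for an adiabatic process, so W = −ΔU = 9880 J.
State after step 1: P = 81.1 kPa, V = 61.8 L, T = 236 K.
Step 2 — Isobaric: P stays 81.1 kPa; V/T = const ⇒ T₂ = 424 K, V₂ = 111 L.
W = PΔV = 81.1×(111−61.8) kPa·L = 4010 J.
ΔU = nCvΔT = 2.56×39.6×(424−236) = 19100 J.
Q = ΔU + W = nCpΔT = 23100 J.
Net over both steps: W = 13900 J, Q = 23100 J, ΔU = 9220 J.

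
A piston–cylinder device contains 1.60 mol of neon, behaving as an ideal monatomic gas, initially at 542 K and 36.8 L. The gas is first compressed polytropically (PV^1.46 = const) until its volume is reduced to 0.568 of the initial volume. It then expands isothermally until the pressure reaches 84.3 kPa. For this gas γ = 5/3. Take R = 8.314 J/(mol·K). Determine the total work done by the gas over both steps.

11000 J

P₁ = nRT₁/V₁ = 1.60×8.314×542/36.8 = 196 kPa.
Step 1 — Polytropic n=1.46: T₂ = T₁(V₁/V₂)^(n−1) = 542×(1.76)^0.46 = 703 K; P₂ = P₁(V₁/V₂)^n = 447 kPa.
W = (P₁V₁−P₂V₂)/(n−1) = (196×36.8−447×20.9)/0.46 = -4660 J.
ΔU = nCvΔT = 1.60×12.5×(703−542) = 3210 J.
Q = ΔU + W = -1440 J.
State after step 1: P = 447 kPa, V = 20.9 L, T = 703 K.
Step 2 — Isothermal: T stays 703 K; PV = const ⇒ V₂ = 111 L, P₂ = 84.3 kPa.
ΔU = 0 (ideal gas, T constant).
W = nRT ln(V₂/V₁) = 1.60×8.314×703×ln(5.31) = 15600 J.
Q = ΔU + W = 15600 J.
Net over both steps: W = 11000 J, Q = 14200 J, ΔU = 3210 J.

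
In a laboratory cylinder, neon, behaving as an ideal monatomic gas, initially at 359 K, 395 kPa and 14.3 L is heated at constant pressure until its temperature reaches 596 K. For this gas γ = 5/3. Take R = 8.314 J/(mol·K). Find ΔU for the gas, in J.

n = P₁V₁/(RT₁) = 395×14.3/(8.314×359) = 1.89 mol.
Isobaric: P stays 395 kPa; V/T = const ⇒ T₂ = 596 K, V₂ = 23.7 L.
For an ideal gas ΔU = nCvΔT with Cv = (3/2)R = 12.5 J/(mol·K).
ΔU = 1.89×12.5×(596−359) = 5590 J.

5590 J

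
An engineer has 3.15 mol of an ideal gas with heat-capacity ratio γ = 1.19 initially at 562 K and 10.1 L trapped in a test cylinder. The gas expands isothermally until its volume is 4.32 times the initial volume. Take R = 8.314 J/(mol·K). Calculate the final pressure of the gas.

337 kPa

P₁ = nRT₁/V₁ = 3.15×8.314×562/10.1 = 1460 kPa.
Isothermal: T stays 562 K; PV = const ⇒ V₂ = 43.6 L, P₂ = 337 kPa.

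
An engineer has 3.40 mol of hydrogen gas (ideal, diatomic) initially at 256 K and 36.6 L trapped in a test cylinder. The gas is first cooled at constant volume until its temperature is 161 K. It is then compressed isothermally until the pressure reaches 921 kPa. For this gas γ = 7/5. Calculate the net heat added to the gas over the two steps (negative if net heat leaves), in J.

P₁ = nRT₁/V₁ = 3.40×8.314×256/36.6 = 198 kPa.
Step 1 — Isochoric: V stays 36.6 L; P/T = const ⇒ T₂ = 161 K, P₂ = 124 kPa.
W = 0 (no volume change).
ΔU = nCvΔT = 3.40×20.8×(161−256) = -6710 J.
Q = ΔU = -6710 J.
State after step 1: P = 124 kPa, V = 36.6 L, T = 161 K.
Step 2 — Isothermal: T stays 161 K; PV = const ⇒ V₂ = 4.94 L, P₂ = 921 kPa.
ΔU = 0 (ideal gas, T constant).
W = nRT ln(V₂/V₁) = 3.40×8.314×161×ln(0.135) = -9110 J.
Q = ΔU + W = -9110 J.
Net over both steps: W = -9110 J, Q = -15800 J, ΔU = -6710 J.

-15800 J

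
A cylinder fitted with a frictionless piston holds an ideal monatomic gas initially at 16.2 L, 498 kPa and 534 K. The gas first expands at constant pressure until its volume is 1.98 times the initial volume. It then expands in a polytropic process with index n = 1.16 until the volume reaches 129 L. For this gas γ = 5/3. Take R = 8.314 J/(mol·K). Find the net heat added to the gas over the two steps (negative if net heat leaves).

34900 J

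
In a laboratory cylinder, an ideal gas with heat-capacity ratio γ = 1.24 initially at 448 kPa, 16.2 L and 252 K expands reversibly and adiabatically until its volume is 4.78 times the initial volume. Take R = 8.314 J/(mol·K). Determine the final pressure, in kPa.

64.4 kPa

Adiabatic: TV^(γ−1) = const ⇒ T₂ = 252×(0.209)^0.240 = 173 K; PV^γ = const ⇒ P₂ = 64.4 kPa.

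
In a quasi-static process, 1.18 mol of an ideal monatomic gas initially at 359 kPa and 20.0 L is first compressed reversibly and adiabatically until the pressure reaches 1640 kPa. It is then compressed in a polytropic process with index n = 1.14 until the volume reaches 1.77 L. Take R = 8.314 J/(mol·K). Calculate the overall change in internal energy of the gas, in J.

13700 J

T₁ = P₁V₁/(nR) = 359×20.0/(1.18×8.314) = 732 K.
Step 1 — Adiabatic: T₂/T₁ = (P₂/P₁)^((γ−1)/γ) ⇒ T₂ = 732×(4.57)^0.400 = 1340 K; V₂ = 8.04 L.
ΔU = nCvΔT = 1.18×12.5×(1340−732) = 9000 J.
Q = 0 for an adiabatic process, so W = −ΔU = -9000 J.
State after step 1: P = 1640 kPa, V = 8.04 L, T = 1340 K.
Step 2 — Polytropic n=1.14: T₂ = T₁(V₁/V₂)^(n−1) = 1340×(4.54)^0.14 = 1660 K; P₂ = P₁(V₁/V₂)^n = 9210 kPa.
W = (P₁V₁−P₂V₂)/(n−1) = (1640×8.04−9210×1.77)/0.14 = -22200 J.
ΔU = nCvΔT = 1.18×12.5×(1660−1340) = 4670 J.
Q = ΔU + W = -17600 J.
Net over both steps: W = -31200 J, Q = -17600 J, ΔU = 13700 J.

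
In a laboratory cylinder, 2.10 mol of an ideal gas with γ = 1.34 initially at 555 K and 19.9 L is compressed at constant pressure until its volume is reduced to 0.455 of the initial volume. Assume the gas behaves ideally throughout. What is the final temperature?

253 K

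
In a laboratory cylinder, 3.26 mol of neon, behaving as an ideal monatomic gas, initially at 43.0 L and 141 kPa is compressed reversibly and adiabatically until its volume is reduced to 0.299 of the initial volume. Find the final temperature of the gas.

500 K

T₁ = P₁V₁/(nR) = 141×43.0/(3.26×8.314) = 224 K.
Adiabatic: TV^(γ−1) = const ⇒ T₂ = 224×(3.34)^0.667 = 500 K; PV^γ = const ⇒ P₂ = 1050 kPa.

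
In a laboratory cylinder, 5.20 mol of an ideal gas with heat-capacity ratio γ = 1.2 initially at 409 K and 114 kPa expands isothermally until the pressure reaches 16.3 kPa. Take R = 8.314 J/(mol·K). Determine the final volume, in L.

1080 L

V₁ = nRT₁/P₁ = 5.20×8.314×409/114 = 155 L.
Isothermal: T stays 409 K; PV = const ⇒ V₂ = 1080 L, P₂ = 16.3 kPa.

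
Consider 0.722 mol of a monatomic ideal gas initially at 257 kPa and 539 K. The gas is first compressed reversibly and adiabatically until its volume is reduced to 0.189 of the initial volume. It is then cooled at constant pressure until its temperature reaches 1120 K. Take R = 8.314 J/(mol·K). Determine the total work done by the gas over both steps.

-13000 J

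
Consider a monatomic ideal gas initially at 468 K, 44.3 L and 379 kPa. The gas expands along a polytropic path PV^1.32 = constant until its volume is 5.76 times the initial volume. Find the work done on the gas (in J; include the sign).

n = P₁V₁/(RT₁) = 379×44.3/(8.314×468) = 4.32 mol.
Polytropic n=1.32: T₂ = T₁(V₁/V₂)^(n−1) = 468×(0.174)^0.32 = 267 K; P₂ = P₁(V₁/V₂)^n = 37.6 kPa.
W = (P₁V₁−P₂V₂)/(n−1) = (379×44.3−37.6×255)/0.32 = 22500 J.
Work done on the gas = −W_by = -22500 J.

-22500 J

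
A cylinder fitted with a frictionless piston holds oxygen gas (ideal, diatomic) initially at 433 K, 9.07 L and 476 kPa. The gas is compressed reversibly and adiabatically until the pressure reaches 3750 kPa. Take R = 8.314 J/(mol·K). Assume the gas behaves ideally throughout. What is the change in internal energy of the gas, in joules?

8670 J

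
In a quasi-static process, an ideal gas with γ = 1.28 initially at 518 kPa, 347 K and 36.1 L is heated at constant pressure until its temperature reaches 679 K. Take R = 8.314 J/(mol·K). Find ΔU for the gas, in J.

63900 J

n = P₁V₁/(RT₁) = 518×36.1/(8.314×347) = 6.48 mol.
Isobaric: P stays 518 kPa; V/T = const ⇒ T₂ = 679 K, V₂ = 70.6 L.
For an ideal gas ΔU = nCvΔT with Cv = R/(γ−1) = 29.7 J/(mol·K).
ΔU = 6.48×29.7×(679−347) = 63900 J.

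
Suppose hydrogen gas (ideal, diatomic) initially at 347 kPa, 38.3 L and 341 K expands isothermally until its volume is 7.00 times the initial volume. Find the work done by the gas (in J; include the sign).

25900 J

n = P₁V₁/(RT₁) = 347×38.3/(8.314×341) = 4.69 mol.
Isothermal: T stays 341 K; PV = const ⇒ V₂ = 268 L, P₂ = 49.6 kPa.
W = nRT ln(V₂/V₁) = 4.69×8.314×341×ln(7.00) = 25900 J.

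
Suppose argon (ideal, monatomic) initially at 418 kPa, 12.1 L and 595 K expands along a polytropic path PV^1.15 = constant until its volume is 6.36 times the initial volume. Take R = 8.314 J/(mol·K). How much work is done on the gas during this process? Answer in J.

-8170 J

n = P₁V₁/(RT₁) = 418×12.1/(8.314×595) = 1.02 mol.
Polytropic n=1.15: T₂ = T₁(V₁/V₂)^(n−1) = 595×(0.157)^0.15 = 451 K; P₂ = P₁(V₁/V₂)^n = 49.8 kPa.
W = (P₁V₁−P₂V₂)/(n−1) = (418×12.1−49.8×77.0)/0.15 = 8170 J.
Work done on the gas = −W_by = -8170 J.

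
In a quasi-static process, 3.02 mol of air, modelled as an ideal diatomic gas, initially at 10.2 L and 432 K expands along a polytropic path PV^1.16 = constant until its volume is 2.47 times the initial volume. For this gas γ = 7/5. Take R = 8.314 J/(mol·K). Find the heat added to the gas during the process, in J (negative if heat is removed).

5480 J

P₁ = nRT₁/V₁ = 3.02×8.314×432/10.2 = 1060 kPa.
Polytropic n=1.16: T₂ = T₁(V₁/V₂)^(n−1) = 432×(0.405)^0.16 = 374 K; P₂ = P₁(V₁/V₂)^n = 373 kPa.
W = (P₁V₁−P₂V₂)/(n−1) = (1060×10.2−373×25.2)/0.16 = 9130 J.
ΔU = nCvΔT = 3.02×20.8×(374−432) = -3650 J.
Q = ΔU + W = 5480 J.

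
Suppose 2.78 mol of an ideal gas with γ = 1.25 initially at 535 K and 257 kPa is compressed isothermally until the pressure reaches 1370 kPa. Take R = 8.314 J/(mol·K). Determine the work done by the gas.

V₁ = nRT₁/P₁ = 2.78×8.314×535/257 = 48.1 L.
Isothermal: T stays 535 K; PV = const ⇒ V₂ = 9.03 L, P₂ = 1370 kPa.
W = nRT ln(V₂/V₁) = 2.78×8.314×535×ln(0.188) = -20700 J.

-20700 J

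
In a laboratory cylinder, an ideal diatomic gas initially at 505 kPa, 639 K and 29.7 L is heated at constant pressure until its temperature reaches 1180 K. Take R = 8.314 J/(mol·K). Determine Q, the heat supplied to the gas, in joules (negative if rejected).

n = P₁V₁/(RT₁) = 505×29.7/(8.314×639) = 2.82 mol.
Isobaric: P stays 505 kPa; V/T = const ⇒ T₂ = 1180 K, V₂ = 54.8 L.
W = PΔV = 505×(54.8−29.7) kPa·L = 12700 J.
ΔU = nCvΔT = 2.82×20.8×(1180−639) = 31700 J.
Q = ΔU + W = nCpΔT = 44400 J.

44400 J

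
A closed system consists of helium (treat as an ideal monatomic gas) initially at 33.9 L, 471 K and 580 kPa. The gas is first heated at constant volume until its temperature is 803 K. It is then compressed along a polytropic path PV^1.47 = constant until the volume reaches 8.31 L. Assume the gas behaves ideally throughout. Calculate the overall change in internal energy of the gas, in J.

n = P₁V₁/(RT₁) = 580×33.9/(8.314×471) = 5.02 mol.
Step 1 — Isochoric: V stays 33.9 L; P/T = const ⇒ T₂ = 803 K, P₂ = 989 kPa.
W = 0 (no volume change).
ΔU = nCvΔT = 5.02×12.5×(803−471) = 20800 J.
Q = ΔU = 20800 J.
State after step 1: P = 989 kPa, V = 33.9 L, T = 803 K.
Step 2 — Polytropic n=1.47: T₂ = T₁(V₁/V₂)^(n−1) = 803×(4.08)^0.47 = 1550 K; P₂ = P₁(V₁/V₂)^n = 7810 kPa.
W = (P₁V₁−P₂V₂)/(n−1) = (989×33.9−7810×8.31)/0.47 = -66800 J.
ΔU = nCvΔT = 5.02×12.5×(1550−803) = 47100 J.
Q = ΔU + W = -19700 J.
Net over both steps: W = -66800 J, Q = 1090 J, ΔU = 67900 J.

67900 J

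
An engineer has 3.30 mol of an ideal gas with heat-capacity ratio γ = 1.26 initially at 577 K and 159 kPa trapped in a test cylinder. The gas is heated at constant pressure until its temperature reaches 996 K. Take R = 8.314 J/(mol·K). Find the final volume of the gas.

V₁ = nRT₁/P₁ = 3.30×8.314×577/159 = 99.6 L.
Isobaric: P stays 159 kPa; V/T = const ⇒ T₂ = 996 K, V₂ = 172 L.

172 L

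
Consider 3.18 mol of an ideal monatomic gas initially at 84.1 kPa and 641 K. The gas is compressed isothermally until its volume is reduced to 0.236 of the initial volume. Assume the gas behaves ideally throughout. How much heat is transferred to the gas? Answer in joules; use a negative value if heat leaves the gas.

V₁ = nRT₁/P₁ = 3.18×8.314×641/84.1 = 202 L.
Isothermal: T stays 641 K; PV = const ⇒ V₂ = 47.6 L, P₂ = 356 kPa.
ΔU = 0 (ideal gas, T constant).
W = nRT ln(V₂/V₁) = 3.18×8.314×641×ln(0.236) = -24500 J.
Q = ΔU + W = -24500 J.

-24500 J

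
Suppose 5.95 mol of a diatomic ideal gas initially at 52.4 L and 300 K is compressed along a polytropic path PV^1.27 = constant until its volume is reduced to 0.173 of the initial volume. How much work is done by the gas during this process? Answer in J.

-33300 J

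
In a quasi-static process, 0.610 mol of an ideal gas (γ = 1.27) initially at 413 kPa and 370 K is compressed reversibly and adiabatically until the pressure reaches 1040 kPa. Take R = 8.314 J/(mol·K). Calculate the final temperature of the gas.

V₁ = nRT₁/P₁ = 0.610×8.314×370/413 = 4.54 L.
Adiabatic: T₂/T₁ = (P₂/P₁)^((γ−1)/γ) ⇒ T₂ = 370×(2.52)^0.213 = 450 K; V₂ = 2.20 L.

450 K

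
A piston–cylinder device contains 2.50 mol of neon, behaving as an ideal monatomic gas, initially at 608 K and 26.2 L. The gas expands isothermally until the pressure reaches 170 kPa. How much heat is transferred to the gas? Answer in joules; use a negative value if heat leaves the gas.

13200 J

P₁ = nRT₁/V₁ = 2.50×8.314×608/26.2 = 482 kPa.
Isothermal: T stays 608 K; PV = const ⇒ V₂ = 74.3 L, P₂ = 170 kPa.
ΔU = 0 (ideal gas, T constant).
W = nRT ln(V₂/V₁) = 2.50×8.314×608×ln(2.84) = 13200 J.
Q = ΔU + W = 13200 J.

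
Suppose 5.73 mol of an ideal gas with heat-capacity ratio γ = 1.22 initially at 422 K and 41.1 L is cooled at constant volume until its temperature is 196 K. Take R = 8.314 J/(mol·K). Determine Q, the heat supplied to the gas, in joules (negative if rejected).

-48900 J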